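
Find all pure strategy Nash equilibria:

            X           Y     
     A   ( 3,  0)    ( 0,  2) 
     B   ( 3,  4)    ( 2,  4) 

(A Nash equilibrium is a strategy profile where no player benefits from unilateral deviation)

Nash equilibrium: (B, X), (B, Y)

Work:
Best responses:
  P1 vs X: payoffs [3, 3] → best response A/B (payoff 3)
  P1 vs Y: payoffs [0, 2] → best response B (payoff 2)
  P2 vs A: payoffs [0, 2] → best response Y (payoff 2)
  P2 vs B: payoffs [4, 4] → best response X/Y (payoff 4)
Mutual best responses: (B,X), (B,Y) → Nash equilibria.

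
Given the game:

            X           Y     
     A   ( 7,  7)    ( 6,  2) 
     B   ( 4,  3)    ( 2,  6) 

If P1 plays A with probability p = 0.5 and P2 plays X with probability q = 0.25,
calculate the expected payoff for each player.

E[P1] = 4.375, E[P2] = 4.25

Work:
E[P1] = p·q·π₁(A,X) + p·(1-q)·π₁(A,Y) + (1-p)·q·π₁(B,X) + (1-p)·(1-q)·π₁(B,Y)
= 0.5·0.25·7 + 0.5·0.75·6 + 0.5·0.25·4 + 0.5·0.75·2
= 4.375

E[P2] = 4.25 (similar calculation)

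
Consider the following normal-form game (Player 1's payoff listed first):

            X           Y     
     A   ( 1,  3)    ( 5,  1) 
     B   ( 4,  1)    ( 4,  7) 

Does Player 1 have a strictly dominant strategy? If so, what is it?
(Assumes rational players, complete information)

No strictly dominant strategy exists for Player 1

Work:
A strategy strictly dominates another if it gives a strictly higher payoff against every opponent action. Compare each pair of P1's strategies column-by-column:
  A vs B: [1 vs 4, 5 vs 4] → A does not strictly dominate B (column X: 1 ≤ 4)
  B vs A: [4 vs 1, 4 vs 5] → B does not strictly dominate A (column Y: 4 ≤ 5)
No single strategy strictly dominates all others → no strictly dominant strategy.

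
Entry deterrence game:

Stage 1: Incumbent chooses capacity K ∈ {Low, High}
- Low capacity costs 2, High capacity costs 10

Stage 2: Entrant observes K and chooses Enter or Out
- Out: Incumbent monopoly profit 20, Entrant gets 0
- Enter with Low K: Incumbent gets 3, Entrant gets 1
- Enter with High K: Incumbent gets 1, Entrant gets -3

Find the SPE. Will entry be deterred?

SPE: (High, Enter|Low, Out|High); Entry deterred. Incumbent net profit = 10

Work:
After Low K: Entrant enters (1 > 0)
After High K: Entrant stays out (-3 < 0)
Incumbent: Low → 3−2=1, High → 20−10=10
Incumbent chooses High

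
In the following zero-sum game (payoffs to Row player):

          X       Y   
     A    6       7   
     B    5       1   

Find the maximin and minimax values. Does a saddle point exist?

Maximin = 6, Minimax = 6, Saddle: True

Work:
Row minimums: [6, 1] → maximin = 6
Column maximums: [6, 7] → minimax = 6
Saddle point exists! Game value = 6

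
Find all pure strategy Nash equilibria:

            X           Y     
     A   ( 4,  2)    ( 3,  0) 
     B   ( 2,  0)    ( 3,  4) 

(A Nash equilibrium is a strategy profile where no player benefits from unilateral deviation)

Nash equilibrium: (A, X), (B, Y)

Work:
Best responses:
  P1 vs X: payoffs [4, 2] → best response A (payoff 4)
  P1 vs Y: payoffs [3, 3] → best response A/B (payoff 3)
  P2 vs A: payoffs [2, 0] → best response X (payoff 2)
  P2 vs B: payoffs [0, 4] → best response Y (payoff 4)
Mutual best responses: (A,X), (B,Y) → Nash equilibria.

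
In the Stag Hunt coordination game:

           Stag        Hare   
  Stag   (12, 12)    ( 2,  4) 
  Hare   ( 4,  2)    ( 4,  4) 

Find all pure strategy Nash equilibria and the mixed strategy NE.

Pure NE: (Stag, Stag) and (Hare, Hare); Mixed NE: p = 0.2, q = 0.2

Work:
Check pure NE:
(Stag, Stag): (12, 12) - no unilateral deviation beneficial
(Hare, Hare): (4, 4) - no unilateral deviation beneficial
Mixed NE: P1 plays Stag with p = 0.2, P2 plays Stag with q = 0.2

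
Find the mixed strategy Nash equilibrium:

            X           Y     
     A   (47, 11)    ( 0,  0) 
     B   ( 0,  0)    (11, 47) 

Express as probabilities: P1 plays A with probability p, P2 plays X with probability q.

p = 0.8103, q = 0.1897

Work:
Find probabilities that make opponent indifferent:
P2 chooses q to make P1 indifferent between A and B
P1 chooses p to make P2 indifferent between X and Y
Mixed NE: P1 plays (A: 0.8103, B: 0.1897), P2 plays (X: 0.1897, Y: 0.8103)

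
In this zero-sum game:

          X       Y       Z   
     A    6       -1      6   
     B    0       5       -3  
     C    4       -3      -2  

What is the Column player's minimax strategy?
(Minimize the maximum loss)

Column should play Y, value = 5

Work:
Column player minimizes Row's maximum payoff:
Column X: max payoff to Row = 6
Column Y: max payoff to Row = 5
Column Z: max payoff to Row = 6
Minimum is 5, achieved by column Y.
Minimax strategy: Y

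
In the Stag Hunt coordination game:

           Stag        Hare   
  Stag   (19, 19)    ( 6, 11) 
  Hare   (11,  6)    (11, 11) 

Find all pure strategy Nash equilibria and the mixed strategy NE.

Pure NE: (Stag, Stag) and (Hare, Hare); Mixed NE: p = 0.3846, q = 0.3846

Work:
Check pure NE:
(Stag, Stag): (19, 19) - no unilateral deviation beneficial
(Hare, Hare): (11, 11) - no unilateral deviation beneficial
Mixed NE: P1 plays Stag with p = 0.3846, P2 plays Stag with q = 0.3846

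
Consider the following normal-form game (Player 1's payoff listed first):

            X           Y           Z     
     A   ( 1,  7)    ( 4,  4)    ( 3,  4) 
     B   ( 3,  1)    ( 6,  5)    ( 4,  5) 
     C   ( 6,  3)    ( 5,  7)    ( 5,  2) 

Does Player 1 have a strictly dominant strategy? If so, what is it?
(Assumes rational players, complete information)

No strictly dominant strategy exists for Player 1

Work:
A strategy strictly dominates another if it gives a strictly higher payoff against every opponent action. Compare each pair of P1's strategies column-by-column:
  A vs B: [1 vs 3, 4 vs 6, 3 vs 4] → A does not strictly dominate B (column X: 1 ≤ 3)
  A vs C: [1 vs 6, 4 vs 5, 3 vs 5] → A does not strictly dominate C (column X: 1 ≤ 6)
  B vs A: [3 vs 1, 6 vs 4, 4 vs 3] → B strictly dominates A
  B vs C: [3 vs 6, 6 vs 5, 4 vs 5] → B does not strictly dominate C (column X: 3 ≤ 6)
  C vs A: [6 vs 1, 5 vs 4, 5 vs 3] → C strictly dominates A
  C vs B: [6 vs 3, 5 vs 6, 5 vs 4] → C does not strictly dominate B (column Y: 5 ≤ 6)
No single strategy strictly dominates all others → no strictly dominant strategy.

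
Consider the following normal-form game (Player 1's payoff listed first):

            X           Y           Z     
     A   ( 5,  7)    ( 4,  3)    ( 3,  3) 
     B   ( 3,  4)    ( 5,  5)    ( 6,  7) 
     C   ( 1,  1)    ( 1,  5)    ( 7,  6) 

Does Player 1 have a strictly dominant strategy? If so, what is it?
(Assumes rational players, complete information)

No strictly dominant strategy exists for Player 1

Work:
A strategy strictly dominates another if it gives a strictly higher payoff against every opponent action. Compare each pair of P1's strategies column-by-column:
  A vs B: [5 vs 3, 4 vs 5, 3 vs 6] → A does not strictly dominate B (column Y: 4 ≤ 5)
  A vs C: [5 vs 1, 4 vs 1, 3 vs 7] → A does not strictly dominate C (column Z: 3 ≤ 7)
  B vs A: [3 vs 5, 5 vs 4, 6 vs 3] → B does not strictly dominate A (column X: 3 ≤ 5)
  B vs C: [3 vs 1, 5 vs 1, 6 vs 7] → B does not strictly dominate C (column Z: 6 ≤ 7)
  C vs A: [1 vs 5, 1 vs 4, 7 vs 3] → C does not strictly dominate A (column X: 1 ≤ 5)
  C vs B: [1 vs 3, 1 vs 5, 7 vs 6] → C does not strictly dominate B (column X: 1 ≤ 3)
No single strategy strictly dominates all others → no strictly dominant strategy.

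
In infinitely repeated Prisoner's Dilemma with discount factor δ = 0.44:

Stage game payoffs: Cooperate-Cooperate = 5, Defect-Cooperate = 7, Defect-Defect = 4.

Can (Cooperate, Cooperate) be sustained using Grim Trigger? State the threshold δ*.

δ* = 0.6667; since δ = 0.44 < 0.6667, cooperation cannot be sustained

Work:
For Grim Trigger:
Cooperate forever: 5/(1-δ)
Defect then punished: 7 + 4·δ/(1-δ)
Need: 5/(1-δ) ≥ 7 + 4·δ/(1-δ)
Solving: δ ≥ (T-R)/(T-P) = (7-5)/(7-4) = 0.6667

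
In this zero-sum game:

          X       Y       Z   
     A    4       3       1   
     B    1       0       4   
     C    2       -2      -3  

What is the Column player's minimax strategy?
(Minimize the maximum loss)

Column should play Y, value = 3

Work:
Column player minimizes Row's maximum payoff:
Column X: max payoff to Row = 4
Column Y: max payoff to Row = 3
Column Z: max payoff to Row = 4
Minimum is 3, achieved by column Y.
Minimax strategy: Y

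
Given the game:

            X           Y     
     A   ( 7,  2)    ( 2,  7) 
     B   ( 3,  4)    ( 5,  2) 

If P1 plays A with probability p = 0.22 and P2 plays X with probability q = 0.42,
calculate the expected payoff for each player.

E[P1] = 4.1468, E[P2] = 3.2932

Work:
E[P1] = p·q·π₁(A,X) + p·(1-q)·π₁(A,Y) + (1-p)·q·π₁(B,X) + (1-p)·(1-q)·π₁(B,Y)
= 0.22·0.42·7 + 0.22·0.58·2 + 0.78·0.42·3 + 0.78·0.58·5
= 4.1468

E[P2] = 3.2932 (similar calculation)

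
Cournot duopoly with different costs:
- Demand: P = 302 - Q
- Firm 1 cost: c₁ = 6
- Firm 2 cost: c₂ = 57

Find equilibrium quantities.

q₁* = 115.67, q₂* = 64.67

Work:
Reaction: q₁ = (302 - 6 - q₂)/2
Reaction: q₂ = (302 - 57 - q₁)/2
Solve simultaneously:
q₁* = (302 - 2×6 + 57)/3 = 115.67
q₂* = (302 - 2×57 + 6)/3 = 64.67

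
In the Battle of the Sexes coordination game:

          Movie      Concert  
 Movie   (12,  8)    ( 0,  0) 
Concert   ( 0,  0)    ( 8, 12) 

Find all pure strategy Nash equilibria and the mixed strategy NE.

Pure NE: (Movie, Movie) and (Concert, Concert); Mixed NE: p = 0.6, q = 0.4

Work:
Check pure NE:
(Movie, Movie): (12, 8) - no unilateral deviation beneficial
(Concert, Concert): (8, 12) - no unilateral deviation beneficial
Mixed NE: P1 plays Movie with p = 0.6, P2 plays Movie with q = 0.4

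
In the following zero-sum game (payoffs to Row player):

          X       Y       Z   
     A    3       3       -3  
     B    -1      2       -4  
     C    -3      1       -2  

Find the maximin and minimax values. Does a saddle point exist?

Maximin = -3, Minimax = -2, Saddle: False

Work:
Row minimums: [-3, -4, -3] → maximin = -3
Column maximums: [3, 3, -2] → minimax = -2
No saddle point (maximin ≠ minimax). Mixed strategy needed.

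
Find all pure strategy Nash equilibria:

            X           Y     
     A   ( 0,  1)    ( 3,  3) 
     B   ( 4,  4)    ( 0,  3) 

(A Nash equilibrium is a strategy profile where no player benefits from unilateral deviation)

Nash equilibrium: (A, Y), (B, X)

Work:
Best responses:
  P1 vs X: payoffs [0, 4] → best response B (payoff 4)
  P1 vs Y: payoffs [3, 0] → best response A (payoff 3)
  P2 vs A: payoffs [1, 3] → best response Y (payoff 3)
  P2 vs B: payoffs [4, 3] → best response X (payoff 4)
Mutual best responses: (A,Y), (B,X) → Nash equilibria.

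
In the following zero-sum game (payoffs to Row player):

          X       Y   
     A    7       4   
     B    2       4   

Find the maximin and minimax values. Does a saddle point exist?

Maximin = 4, Minimax = 4, Saddle: True

Work:
Row minimums: [4, 2] → maximin = 4
Column maximums: [7, 4] → minimax = 4
Saddle point exists! Game value = 4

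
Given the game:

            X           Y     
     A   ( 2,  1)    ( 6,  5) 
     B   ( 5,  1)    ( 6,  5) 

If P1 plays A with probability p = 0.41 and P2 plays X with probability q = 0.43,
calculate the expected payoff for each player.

E[P1] = 5.0411, E[P2] = 3.28

Work:
E[P1] = p·q·π₁(A,X) + p·(1-q)·π₁(A,Y) + (1-p)·q·π₁(B,X) + (1-p)·(1-q)·π₁(B,Y)
= 0.41·0.43·2 + 0.41·0.57·6 + 0.59·0.43·5 + 0.59·0.57·6
= 5.0411

E[P2] = 3.28 (similar calculation)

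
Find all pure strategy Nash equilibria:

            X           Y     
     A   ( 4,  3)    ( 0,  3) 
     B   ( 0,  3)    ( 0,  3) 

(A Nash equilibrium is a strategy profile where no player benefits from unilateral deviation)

Nash equilibrium: (A, X), (A, Y), (B, Y)

Work:
Best responses:
  P1 vs X: payoffs [4, 0] → best response A (payoff 4)
  P1 vs Y: payoffs [0, 0] → best response A/B (payoff 0)
  P2 vs A: payoffs [3, 3] → best response X/Y (payoff 3)
  P2 vs B: payoffs [3, 3] → best response X/Y (payoff 3)
Mutual best responses: (A,X), (A,Y), (B,Y) → Nash equilibria.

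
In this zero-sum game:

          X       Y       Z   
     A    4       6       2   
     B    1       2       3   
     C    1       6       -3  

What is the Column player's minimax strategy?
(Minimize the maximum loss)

Column should play Z, value = 3

Work:
Column player minimizes Row's maximum payoff:
Column X: max payoff to Row = 4
Column Y: max payoff to Row = 6
Column Z: max payoff to Row = 3
Minimum is 3, achieved by column Z.
Minimax strategy: Z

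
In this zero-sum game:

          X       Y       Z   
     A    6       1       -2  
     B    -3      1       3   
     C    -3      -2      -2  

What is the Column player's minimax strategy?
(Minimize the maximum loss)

Column should play Y, value = 1

Work:
Column player minimizes Row's maximum payoff:
Column X: max payoff to Row = 6
Column Y: max payoff to Row = 1
Column Z: max payoff to Row = 3
Minimum is 1, achieved by column Y.
Minimax strategy: Y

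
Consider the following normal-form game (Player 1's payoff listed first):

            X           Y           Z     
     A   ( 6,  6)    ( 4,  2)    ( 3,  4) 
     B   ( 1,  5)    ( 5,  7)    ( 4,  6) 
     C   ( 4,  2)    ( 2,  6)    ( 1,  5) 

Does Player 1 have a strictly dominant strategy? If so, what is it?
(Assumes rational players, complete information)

No strictly dominant strategy exists for Player 1

Work:
A strategy strictly dominates another if it gives a strictly higher payoff against every opponent action. Compare each pair of P1's strategies column-by-column:
  A vs B: [6 vs 1, 4 vs 5, 3 vs 4] → A does not strictly dominate B (column Y: 4 ≤ 5)
  A vs C: [6 vs 4, 4 vs 2, 3 vs 1] → A strictly dominates C
  B vs A: [1 vs 6, 5 vs 4, 4 vs 3] → B does not strictly dominate A (column X: 1 ≤ 6)
  B vs C: [1 vs 4, 5 vs 2, 4 vs 1] → B does not strictly dominate C (column X: 1 ≤ 4)
  C vs A: [4 vs 6, 2 vs 4, 1 vs 3] → C does not strictly dominate A (column X: 4 ≤ 6)
  C vs B: [4 vs 1, 2 vs 5, 1 vs 4] → C does not strictly dominate B (column Y: 2 ≤ 5)
No single strategy strictly dominates all others → no strictly dominant strategy.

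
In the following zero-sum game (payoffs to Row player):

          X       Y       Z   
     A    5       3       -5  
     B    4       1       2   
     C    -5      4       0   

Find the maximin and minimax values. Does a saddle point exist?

Maximin = 1, Minimax = 2, Saddle: False

Work:
Row minimums: [-5, 1, -5] → maximin = 1
Column maximums: [5, 4, 2] → minimax = 2
No saddle point (maximin ≠ minimax). Mixed strategy needed.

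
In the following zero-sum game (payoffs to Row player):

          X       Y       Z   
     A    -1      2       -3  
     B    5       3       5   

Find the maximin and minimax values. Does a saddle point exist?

Maximin = 3, Minimax = 3, Saddle: True

Work:
Row minimums: [-3, 3] → maximin = 3
Column maximums: [5, 3, 5] → minimax = 3
Saddle point exists! Game value = 3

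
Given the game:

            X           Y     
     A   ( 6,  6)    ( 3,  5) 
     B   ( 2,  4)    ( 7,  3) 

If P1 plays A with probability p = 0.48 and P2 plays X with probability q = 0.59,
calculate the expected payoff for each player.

E[P1] = 4.3956, E[P2] = 4.55

Work:
E[P1] = p·q·π₁(A,X) + p·(1-q)·π₁(A,Y) + (1-p)·q·π₁(B,X) + (1-p)·(1-q)·π₁(B,Y)
= 0.48·0.59·6 + 0.48·0.41·3 + 0.52·0.59·2 + 0.52·0.41·7
= 4.3956

E[P2] = 4.55 (similar calculation)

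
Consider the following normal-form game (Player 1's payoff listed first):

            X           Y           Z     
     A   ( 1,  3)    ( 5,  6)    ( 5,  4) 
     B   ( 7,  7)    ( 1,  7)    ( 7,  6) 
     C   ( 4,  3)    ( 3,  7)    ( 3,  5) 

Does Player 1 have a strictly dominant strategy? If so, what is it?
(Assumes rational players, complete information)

No strictly dominant strategy exists for Player 1

Work:
A strategy strictly dominates another if it gives a strictly higher payoff against every opponent action. Compare each pair of P1's strategies column-by-column:
  A vs B: [1 vs 7, 5 vs 1, 5 vs 7] → A does not strictly dominate B (column X: 1 ≤ 7)
  A vs C: [1 vs 4, 5 vs 3, 5 vs 3] → A does not strictly dominate C (column X: 1 ≤ 4)
  B vs A: [7 vs 1, 1 vs 5, 7 vs 5] → B does not strictly dominate A (column Y: 1 ≤ 5)
  B vs C: [7 vs 4, 1 vs 3, 7 vs 3] → B does not strictly dominate C (column Y: 1 ≤ 3)
  C vs A: [4 vs 1, 3 vs 5, 3 vs 5] → C does not strictly dominate A (column Y: 3 ≤ 5)
  C vs B: [4 vs 7, 3 vs 1, 3 vs 7] → C does not strictly dominate B (column X: 4 ≤ 7)
No single strategy strictly dominates all others → no strictly dominant strategy.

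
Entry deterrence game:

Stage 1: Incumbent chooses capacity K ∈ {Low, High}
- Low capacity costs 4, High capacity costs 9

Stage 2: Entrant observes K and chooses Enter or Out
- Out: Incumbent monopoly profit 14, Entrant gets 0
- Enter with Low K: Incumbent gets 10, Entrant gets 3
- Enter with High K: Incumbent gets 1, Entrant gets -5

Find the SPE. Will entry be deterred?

SPE: (Low, Enter|Low, Out|High); Entry not deterred. Incumbent net profit = 6, Entrant gets 3

Work:
After Low K: Entrant enters (3 > 0)
After High K: Entrant stays out (-5 < 0)
Incumbent: Low → 10−4=6, High → 14−9=5
Incumbent chooses Low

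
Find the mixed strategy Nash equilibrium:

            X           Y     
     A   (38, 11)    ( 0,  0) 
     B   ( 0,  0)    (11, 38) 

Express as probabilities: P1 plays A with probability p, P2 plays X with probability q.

p = 0.7755, q = 0.2245

Work:
Find probabilities that make opponent indifferent:
P2 chooses q to make P1 indifferent between A and B
P1 chooses p to make P2 indifferent between X and Y
Mixed NE: P1 plays (A: 0.7755, B: 0.2245), P2 plays (X: 0.2245, Y: 0.7755)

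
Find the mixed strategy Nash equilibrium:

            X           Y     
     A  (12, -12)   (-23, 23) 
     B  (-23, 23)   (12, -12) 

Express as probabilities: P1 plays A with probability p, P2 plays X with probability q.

p = 0.5, q = 0.5

Work:
Find probabilities that make opponent indifferent:
P2 chooses q to make P1 indifferent between A and B
P1 chooses p to make P2 indifferent between X and Y
Mixed NE: P1 plays (A: 0.5, B: 0.5), P2 plays (X: 0.5, Y: 0.5)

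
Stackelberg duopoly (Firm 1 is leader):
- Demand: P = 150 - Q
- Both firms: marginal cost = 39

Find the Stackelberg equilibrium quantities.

q₁* (leader) = 55.5, q₂* (follower) = 27.75

Work:
Follower's reaction: q₂ = (a - c - q₁)/2
Leader substitutes: π₁ = q₁·(a - q₁ - (a-c-q₁)/2 - c)
FOC: q₁* = (150 - 39)/2 = 55.50
Then: q₂* = (150 - 39 - 55.5)/2 = 27.75
Leader has first-mover advantage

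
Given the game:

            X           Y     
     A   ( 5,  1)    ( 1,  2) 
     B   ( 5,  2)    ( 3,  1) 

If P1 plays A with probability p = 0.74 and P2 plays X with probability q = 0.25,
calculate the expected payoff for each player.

E[P1] = 2.39, E[P2] = 1.62

Work:
E[P1] = p·q·π₁(A,X) + p·(1-q)·π₁(A,Y) + (1-p)·q·π₁(B,X) + (1-p)·(1-q)·π₁(B,Y)
= 0.74·0.25·5 + 0.74·0.75·1 + 0.26·0.25·5 + 0.26·0.75·3
= 2.39

E[P2] = 1.62 (similar calculation)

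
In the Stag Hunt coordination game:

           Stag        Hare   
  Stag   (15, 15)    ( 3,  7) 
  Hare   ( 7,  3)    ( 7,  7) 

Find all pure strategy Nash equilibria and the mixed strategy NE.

Pure NE: (Stag, Stag) and (Hare, Hare); Mixed NE: p = 0.3333, q = 0.3333

Work:
Check pure NE:
(Stag, Stag): (15, 15) - no unilateral deviation beneficial
(Hare, Hare): (7, 7) - no unilateral deviation beneficial
Mixed NE: P1 plays Stag with p = 0.3333, P2 plays Stag with q = 0.3333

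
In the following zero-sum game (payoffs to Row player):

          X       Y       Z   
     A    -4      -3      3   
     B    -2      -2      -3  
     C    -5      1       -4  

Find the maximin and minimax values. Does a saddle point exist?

Maximin = -3, Minimax = -2, Saddle: False

Work:
Row minimums: [-4, -3, -5] → maximin = -3
Column maximums: [-2, 1, 3] → minimax = -2
No saddle point (maximin ≠ minimax). Mixed strategy needed.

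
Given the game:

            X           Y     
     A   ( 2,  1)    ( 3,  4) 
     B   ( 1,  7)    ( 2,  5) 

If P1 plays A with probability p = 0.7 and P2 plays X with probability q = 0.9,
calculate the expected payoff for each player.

E[P1] = 1.8, E[P2] = 2.95

Work:
E[P1] = p·q·π₁(A,X) + p·(1-q)·π₁(A,Y) + (1-p)·q·π₁(B,X) + (1-p)·(1-q)·π₁(B,Y)
= 0.7·0.9·2 + 0.7·0.1·3 + 0.3·0.9·1 + 0.3·0.1·2
= 1.8

E[P2] = 2.95 (similar calculation)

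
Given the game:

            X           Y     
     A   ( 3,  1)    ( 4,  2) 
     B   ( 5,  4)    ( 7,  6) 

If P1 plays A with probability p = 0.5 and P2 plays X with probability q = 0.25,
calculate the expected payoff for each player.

E[P1] = 5.125, E[P2] = 3.625

Work:
E[P1] = p·q·π₁(A,X) + p·(1-q)·π₁(A,Y) + (1-p)·q·π₁(B,X) + (1-p)·(1-q)·π₁(B,Y)
= 0.5·0.25·3 + 0.5·0.75·4 + 0.5·0.25·5 + 0.5·0.75·7
= 5.125

E[P2] = 3.625 (similar calculation)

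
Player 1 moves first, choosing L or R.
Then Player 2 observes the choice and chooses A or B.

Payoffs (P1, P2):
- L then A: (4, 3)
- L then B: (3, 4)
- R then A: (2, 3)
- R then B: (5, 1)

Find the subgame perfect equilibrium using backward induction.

P1 plays L, P2 plays B after L and A after R; Payoff (3, 4)

Work:
Backward induction:
After L: P2 chooses B → P1 gets 3
After R: P2 chooses A → P1 gets 2
P1 chooses L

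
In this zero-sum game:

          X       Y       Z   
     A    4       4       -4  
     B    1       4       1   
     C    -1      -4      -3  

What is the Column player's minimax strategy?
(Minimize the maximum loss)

Column should play Z, value = 1

Work:
Column player minimizes Row's maximum payoff:
Column X: max payoff to Row = 4
Column Y: max payoff to Row = 4
Column Z: max payoff to Row = 1
Minimum is 1, achieved by column Z.
Minimax strategy: Z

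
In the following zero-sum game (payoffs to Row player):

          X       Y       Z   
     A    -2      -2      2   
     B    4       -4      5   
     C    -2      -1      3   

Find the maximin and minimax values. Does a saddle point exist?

Maximin = -2, Minimax = -1, Saddle: False

Work:
Row minimums: [-2, -4, -2] → maximin = -2
Column maximums: [4, -1, 5] → minimax = -1
No saddle point (maximin ≠ minimax). Mixed strategy needed.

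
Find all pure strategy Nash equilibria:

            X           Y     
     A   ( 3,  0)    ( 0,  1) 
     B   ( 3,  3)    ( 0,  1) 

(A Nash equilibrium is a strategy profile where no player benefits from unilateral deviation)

Nash equilibrium: (A, Y), (B, X)

Work:
Best responses:
  P1 vs X: payoffs [3, 3] → best response A/B (payoff 3)
  P1 vs Y: payoffs [0, 0] → best response A/B (payoff 0)
  P2 vs A: payoffs [0, 1] → best response Y (payoff 1)
  P2 vs B: payoffs [3, 1] → best response X (payoff 3)
Mutual best responses: (A,Y), (B,X) → Nash equilibria.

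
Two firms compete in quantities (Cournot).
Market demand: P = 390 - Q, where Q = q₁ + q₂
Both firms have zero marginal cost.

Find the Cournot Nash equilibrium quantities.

q₁* = q₂* = 130.0; P* = 130.0

Work:
Profit: π_i = P·q_i = (a - q_i - q_j)·q_i
FOC: ∂π_i/∂q_i = a - 2q_i - q_j = 0
Reaction function: q_i = (390 - q_j)/2
Symmetry: q* = 390/3 = 130.0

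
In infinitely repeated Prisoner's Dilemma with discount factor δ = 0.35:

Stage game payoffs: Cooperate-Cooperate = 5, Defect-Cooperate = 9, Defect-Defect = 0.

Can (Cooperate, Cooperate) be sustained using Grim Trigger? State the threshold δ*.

δ* = 0.4444; since δ = 0.35 < 0.4444, cooperation cannot be sustained

Work:
For Grim Trigger:
Cooperate forever: 5/(1-δ)
Defect then punished: 9 + 0·δ/(1-δ)
Need: 5/(1-δ) ≥ 9 + 0·δ/(1-δ)
Solving: δ ≥ (T-R)/(T-P) = (9-5)/(9-0) = 0.4444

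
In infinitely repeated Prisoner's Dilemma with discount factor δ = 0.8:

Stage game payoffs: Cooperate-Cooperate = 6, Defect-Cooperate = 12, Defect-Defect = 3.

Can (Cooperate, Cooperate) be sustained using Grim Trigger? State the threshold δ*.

δ* = 0.6667; since δ = 0.8 ≥ 0.6667, cooperation can be sustained

Work:
For Grim Trigger:
Cooperate forever: 6/(1-δ)
Defect then punished: 12 + 3·δ/(1-δ)
Need: 6/(1-δ) ≥ 12 + 3·δ/(1-δ)
Solving: δ ≥ (T-R)/(T-P) = (12-6)/(12-3) = 0.6667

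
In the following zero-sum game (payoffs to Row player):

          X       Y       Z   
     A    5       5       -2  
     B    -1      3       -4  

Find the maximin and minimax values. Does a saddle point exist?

Maximin = -2, Minimax = -2, Saddle: True

Work:
Row minimums: [-2, -4] → maximin = -2
Column maximums: [5, 5, -2] → minimax = -2
Saddle point exists! Game value = -2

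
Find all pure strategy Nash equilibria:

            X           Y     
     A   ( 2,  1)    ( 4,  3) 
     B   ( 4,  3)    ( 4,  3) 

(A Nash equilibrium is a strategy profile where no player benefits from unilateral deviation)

Nash equilibrium: (A, Y), (B, X), (B, Y)

Work:
Best responses:
  P1 vs X: payoffs [2, 4] → best response B (payoff 4)
  P1 vs Y: payoffs [4, 4] → best response A/B (payoff 4)
  P2 vs A: payoffs [1, 3] → best response Y (payoff 3)
  P2 vs B: payoffs [3, 3] → best response X/Y (payoff 3)
Mutual best responses: (A,Y), (B,X), (B,Y) → Nash equilibria.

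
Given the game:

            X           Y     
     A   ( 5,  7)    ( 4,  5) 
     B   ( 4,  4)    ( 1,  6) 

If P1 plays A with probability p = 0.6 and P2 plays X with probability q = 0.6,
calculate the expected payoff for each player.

E[P1] = 3.88, E[P2] = 5.64

Work:
E[P1] = p·q·π₁(A,X) + p·(1-q)·π₁(A,Y) + (1-p)·q·π₁(B,X) + (1-p)·(1-q)·π₁(B,Y)
= 0.6·0.6·5 + 0.6·0.4·4 + 0.4·0.6·4 + 0.4·0.4·1
= 3.88

E[P2] = 5.64 (similar calculation)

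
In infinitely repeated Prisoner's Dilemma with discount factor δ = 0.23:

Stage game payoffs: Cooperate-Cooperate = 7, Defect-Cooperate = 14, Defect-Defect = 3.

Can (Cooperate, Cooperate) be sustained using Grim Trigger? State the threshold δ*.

δ* = 0.6364; since δ = 0.23 < 0.6364, cooperation cannot be sustained

Work:
For Grim Trigger:
Cooperate forever: 7/(1-δ)
Defect then punished: 14 + 3·δ/(1-δ)
Need: 7/(1-δ) ≥ 14 + 3·δ/(1-δ)
Solving: δ ≥ (T-R)/(T-P) = (14-7)/(14-3) = 0.6364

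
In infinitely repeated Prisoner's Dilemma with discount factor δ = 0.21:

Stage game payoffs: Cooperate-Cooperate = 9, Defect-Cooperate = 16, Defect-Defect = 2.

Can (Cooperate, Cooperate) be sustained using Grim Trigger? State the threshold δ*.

δ* = 0.5; since δ = 0.21 < 0.5, cooperation cannot be sustained

Work:
For Grim Trigger:
Cooperate forever: 9/(1-δ)
Defect then punished: 16 + 2·δ/(1-δ)
Need: 9/(1-δ) ≥ 16 + 2·δ/(1-δ)
Solving: δ ≥ (T-R)/(T-P) = (16-9)/(16-2) = 0.5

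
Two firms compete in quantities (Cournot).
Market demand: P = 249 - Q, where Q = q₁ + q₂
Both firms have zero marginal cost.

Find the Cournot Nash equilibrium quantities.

q₁* = q₂* = 83.0; P* = 83.0

Work:
Profit: π_i = P·q_i = (a - q_i - q_j)·q_i
FOC: ∂π_i/∂q_i = a - 2q_i - q_j = 0
Reaction function: q_i = (249 - q_j)/2
Symmetry: q* = 249/3 = 83.0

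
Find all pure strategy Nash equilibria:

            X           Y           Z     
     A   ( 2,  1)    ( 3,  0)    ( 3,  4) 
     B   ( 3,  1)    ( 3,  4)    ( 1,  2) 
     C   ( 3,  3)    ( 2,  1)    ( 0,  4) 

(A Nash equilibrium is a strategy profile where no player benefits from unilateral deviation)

Nash equilibrium: (A, Z), (B, Y)

Work:
Best responses:
  P1 vs X: payoffs [2, 3, 3] → best response B/C (payoff 3)
  P1 vs Y: payoffs [3, 3, 2] → best response A/B (payoff 3)
  P1 vs Z: payoffs [3, 1, 0] → best response A (payoff 3)
  P2 vs A: payoffs [1, 0, 4] → best response Z (payoff 4)
  P2 vs B: payoffs [1, 4, 2] → best response Y (payoff 4)
  P2 vs C: payoffs [3, 1, 4] → best response Z (payoff 4)
Mutual best responses: (A,Z), (B,Y) → Nash equilibria.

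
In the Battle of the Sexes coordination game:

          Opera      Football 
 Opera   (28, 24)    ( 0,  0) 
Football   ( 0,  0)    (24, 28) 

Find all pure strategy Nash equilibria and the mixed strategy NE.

Pure NE: (Opera, Opera) and (Football, Football); Mixed NE: p = 0.5385, q = 0.4615

Work:
Check pure NE:
(Opera, Opera): (28, 24) - no unilateral deviation beneficial
(Football, Football): (24, 28) - no unilateral deviation beneficial
Mixed NE: P1 plays Opera with p = 0.5385, P2 plays Opera with q = 0.4615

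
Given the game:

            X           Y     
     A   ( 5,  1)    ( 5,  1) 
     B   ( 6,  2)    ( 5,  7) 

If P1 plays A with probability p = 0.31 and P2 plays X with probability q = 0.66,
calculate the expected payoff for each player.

E[P1] = 5.4554, E[P2] = 2.863

Work:
E[P1] = p·q·π₁(A,X) + p·(1-q)·π₁(A,Y) + (1-p)·q·π₁(B,X) + (1-p)·(1-q)·π₁(B,Y)
= 0.31·0.66·5 + 0.31·0.34·5 + 0.69·0.66·6 + 0.69·0.34·5
= 5.4554

E[P2] = 2.863 (similar calculation)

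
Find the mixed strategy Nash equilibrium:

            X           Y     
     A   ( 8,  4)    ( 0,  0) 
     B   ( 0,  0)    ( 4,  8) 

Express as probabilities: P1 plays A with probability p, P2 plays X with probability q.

p = 0.6667, q = 0.3333

Work:
Find probabilities that make opponent indifferent:
P2 chooses q to make P1 indifferent between A and B
P1 chooses p to make P2 indifferent between X and Y
Mixed NE: P1 plays (A: 0.6667, B: 0.3333), P2 plays (X: 0.3333, Y: 0.6667)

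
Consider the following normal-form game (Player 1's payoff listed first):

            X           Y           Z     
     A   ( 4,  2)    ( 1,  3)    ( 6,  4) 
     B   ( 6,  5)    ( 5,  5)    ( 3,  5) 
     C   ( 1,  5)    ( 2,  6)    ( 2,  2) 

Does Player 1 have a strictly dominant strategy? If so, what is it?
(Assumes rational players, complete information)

No strictly dominant strategy exists for Player 1

Work:
A strategy strictly dominates another if it gives a strictly higher payoff against every opponent action. Compare each pair of P1's strategies column-by-column:
  A vs B: [4 vs 6, 1 vs 5, 6 vs 3] → A does not strictly dominate B (column X: 4 ≤ 6)
  A vs C: [4 vs 1, 1 vs 2, 6 vs 2] → A does not strictly dominate C (column Y: 1 ≤ 2)
  B vs A: [6 vs 4, 5 vs 1, 3 vs 6] → B does not strictly dominate A (column Z: 3 ≤ 6)
  B vs C: [6 vs 1, 5 vs 2, 3 vs 2] → B strictly dominates C
  C vs A: [1 vs 4, 2 vs 1, 2 vs 6] → C does not strictly dominate A (column X: 1 ≤ 4)
  C vs B: [1 vs 6, 2 vs 5, 2 vs 3] → C does not strictly dominate B (column X: 1 ≤ 6)
No single strategy strictly dominates all others → no strictly dominant strategy.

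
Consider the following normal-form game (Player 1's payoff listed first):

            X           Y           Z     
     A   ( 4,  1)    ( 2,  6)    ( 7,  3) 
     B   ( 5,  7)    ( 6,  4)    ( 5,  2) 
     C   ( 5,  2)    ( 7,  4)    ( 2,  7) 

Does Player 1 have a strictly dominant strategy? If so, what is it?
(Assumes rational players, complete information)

No strictly dominant strategy exists for Player 1

Work:
A strategy strictly dominates another if it gives a strictly higher payoff against every opponent action. Compare each pair of P1's strategies column-by-column:
  A vs B: [4 vs 5, 2 vs 6, 7 vs 5] → A does not strictly dominate B (column X: 4 ≤ 5)
  A vs C: [4 vs 5, 2 vs 7, 7 vs 2] → A does not strictly dominate C (column X: 4 ≤ 5)
  B vs A: [5 vs 4, 6 vs 2, 5 vs 7] → B does not strictly dominate A (column Z: 5 ≤ 7)
  B vs C: [5 vs 5, 6 vs 7, 5 vs 2] → B does not strictly dominate C (column X: 5 ≤ 5)
  C vs A: [5 vs 4, 7 vs 2, 2 vs 7] → C does not strictly dominate A (column Z: 2 ≤ 7)
  C vs B: [5 vs 5, 7 vs 6, 2 vs 5] → C does not strictly dominate B (column X: 5 ≤ 5)
No single strategy strictly dominates all others → no strictly dominant strategy.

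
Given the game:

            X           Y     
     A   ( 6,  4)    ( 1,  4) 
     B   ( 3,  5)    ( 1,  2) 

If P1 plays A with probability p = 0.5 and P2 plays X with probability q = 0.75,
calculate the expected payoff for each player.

E[P1] = 3.625, E[P2] = 4.125

Work:
E[P1] = p·q·π₁(A,X) + p·(1-q)·π₁(A,Y) + (1-p)·q·π₁(B,X) + (1-p)·(1-q)·π₁(B,Y)
= 0.5·0.75·6 + 0.5·0.25·1 + 0.5·0.75·3 + 0.5·0.25·1
= 3.625

E[P2] = 4.125 (similar calculation)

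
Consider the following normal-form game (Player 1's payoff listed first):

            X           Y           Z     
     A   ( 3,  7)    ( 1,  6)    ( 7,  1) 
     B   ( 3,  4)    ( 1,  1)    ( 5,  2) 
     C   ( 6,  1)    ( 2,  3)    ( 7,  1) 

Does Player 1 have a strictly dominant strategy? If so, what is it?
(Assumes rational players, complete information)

No strictly dominant strategy exists for Player 1

Work:
A strategy strictly dominates another if it gives a strictly higher payoff against every opponent action. Compare each pair of P1's strategies column-by-column:
  A vs B: [3 vs 3, 1 vs 1, 7 vs 5] → A does not strictly dominate B (column X: 3 ≤ 3)
  A vs C: [3 vs 6, 1 vs 2, 7 vs 7] → A does not strictly dominate C (column X: 3 ≤ 6)
  B vs A: [3 vs 3, 1 vs 1, 5 vs 7] → B does not strictly dominate A (column X: 3 ≤ 3)
  B vs C: [3 vs 6, 1 vs 2, 5 vs 7] → B does not strictly dominate C (column X: 3 ≤ 6)
  C vs A: [6 vs 3, 2 vs 1, 7 vs 7] → C does not strictly dominate A (column Z: 7 ≤ 7)
  C vs B: [6 vs 3, 2 vs 1, 7 vs 5] → C strictly dominates B
No single strategy strictly dominates all others → no strictly dominant strategy.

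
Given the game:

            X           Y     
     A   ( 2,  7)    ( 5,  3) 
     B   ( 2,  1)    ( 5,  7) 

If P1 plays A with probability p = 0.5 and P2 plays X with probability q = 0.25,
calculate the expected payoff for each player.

E[P1] = 4.25, E[P2] = 4.75

Work:
E[P1] = p·q·π₁(A,X) + p·(1-q)·π₁(A,Y) + (1-p)·q·π₁(B,X) + (1-p)·(1-q)·π₁(B,Y)
= 0.5·0.25·2 + 0.5·0.75·5 + 0.5·0.25·2 + 0.5·0.75·5
= 4.25

E[P2] = 4.75 (similar calculation)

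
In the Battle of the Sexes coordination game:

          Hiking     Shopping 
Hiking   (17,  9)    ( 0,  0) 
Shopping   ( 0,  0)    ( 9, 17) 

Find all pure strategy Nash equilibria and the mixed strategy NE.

Pure NE: (Hiking, Hiking) and (Shopping, Shopping); Mixed NE: p = 0.6538, q = 0.3462

Work:
Check pure NE:
(Hiking, Hiking): (17, 9) - no unilateral deviation beneficial
(Shopping, Shopping): (9, 17) - no unilateral deviation beneficial
Mixed NE: P1 plays Hiking with p = 0.6538, P2 plays Hiking with q = 0.3462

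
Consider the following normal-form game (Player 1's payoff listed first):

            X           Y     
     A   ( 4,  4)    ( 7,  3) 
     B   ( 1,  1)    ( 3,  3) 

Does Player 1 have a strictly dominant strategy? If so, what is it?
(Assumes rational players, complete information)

Yes, Player 1's strictly dominant strategy is A

Work:
A strategy strictly dominates another if it gives a strictly higher payoff against every opponent action. Compare each pair of P1's strategies column-by-column:
  A vs B: [4 vs 1, 7 vs 3] → A strictly dominates B
  B vs A: [1 vs 4, 3 vs 7] → B does not strictly dominate A (column X: 1 ≤ 4)
A strictly dominates every other strategy → strictly dominant.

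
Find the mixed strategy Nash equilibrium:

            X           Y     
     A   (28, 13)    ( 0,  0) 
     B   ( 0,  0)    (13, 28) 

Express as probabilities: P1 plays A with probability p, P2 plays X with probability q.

p = 0.6829, q = 0.3171

Work:
Find probabilities that make opponent indifferent:
P2 chooses q to make P1 indifferent between A and B
P1 chooses p to make P2 indifferent between X and Y
Mixed NE: P1 plays (A: 0.6829, B: 0.3171), P2 plays (X: 0.3171, Y: 0.6829)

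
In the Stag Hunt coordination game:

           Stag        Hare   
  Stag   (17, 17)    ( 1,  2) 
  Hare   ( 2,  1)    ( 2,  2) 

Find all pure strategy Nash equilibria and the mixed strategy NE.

Pure NE: (Stag, Stag) and (Hare, Hare); Mixed NE: p = 0.0625, q = 0.0625

Work:
Check pure NE:
(Stag, Stag): (17, 17) - no unilateral deviation beneficial
(Hare, Hare): (2, 2) - no unilateral deviation beneficial
Mixed NE: P1 plays Stag with p = 0.0625, P2 plays Stag with q = 0.0625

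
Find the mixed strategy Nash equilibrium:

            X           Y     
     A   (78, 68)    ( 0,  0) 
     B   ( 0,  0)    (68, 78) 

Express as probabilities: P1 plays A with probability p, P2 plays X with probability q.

p = 0.5342, q = 0.4658

Work:
Find probabilities that make opponent indifferent:
P2 chooses q to make P1 indifferent between A and B
P1 chooses p to make P2 indifferent between X and Y
Mixed NE: P1 plays (A: 0.5342, B: 0.4658), P2 plays (X: 0.4658, Y: 0.5342)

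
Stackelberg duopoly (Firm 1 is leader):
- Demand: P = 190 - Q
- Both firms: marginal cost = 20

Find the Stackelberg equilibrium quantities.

q₁* (leader) = 85.0, q₂* (follower) = 42.5

Work:
Follower's reaction: q₂ = (a - c - q₁)/2
Leader substitutes: π₁ = q₁·(a - q₁ - (a-c-q₁)/2 - c)
FOC: q₁* = (190 - 20)/2 = 85.00
Then: q₂* = (190 - 20 - 85.0)/2 = 42.50
Leader has first-mover advantage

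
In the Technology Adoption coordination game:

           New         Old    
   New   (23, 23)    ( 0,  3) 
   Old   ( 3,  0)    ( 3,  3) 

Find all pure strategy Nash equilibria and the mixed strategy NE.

Pure NE: (New, New) and (Old, Old); Mixed NE: p = 0.1304, q = 0.1304

Work:
Check pure NE:
(New, New): (23, 23) - no unilateral deviation beneficial
(Old, Old): (3, 3) - no unilateral deviation beneficial
Mixed NE: P1 plays New with p = 0.1304, P2 plays New with q = 0.1304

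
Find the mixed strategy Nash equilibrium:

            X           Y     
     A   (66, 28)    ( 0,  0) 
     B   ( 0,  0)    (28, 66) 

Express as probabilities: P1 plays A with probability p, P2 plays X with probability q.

p = 0.7021, q = 0.2979

Work:
Find probabilities that make opponent indifferent:
P2 chooses q to make P1 indifferent between A and B
P1 chooses p to make P2 indifferent between X and Y
Mixed NE: P1 plays (A: 0.7021, B: 0.2979), P2 plays (X: 0.2979, Y: 0.7021)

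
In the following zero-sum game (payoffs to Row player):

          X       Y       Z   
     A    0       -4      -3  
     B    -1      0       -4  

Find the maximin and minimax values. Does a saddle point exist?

Maximin = -4, Minimax = -3, Saddle: False

Work:
Row minimums: [-4, -4] → maximin = -4
Column maximums: [0, 0, -3] → minimax = -3
No saddle point (maximin ≠ minimax). Mixed strategy needed.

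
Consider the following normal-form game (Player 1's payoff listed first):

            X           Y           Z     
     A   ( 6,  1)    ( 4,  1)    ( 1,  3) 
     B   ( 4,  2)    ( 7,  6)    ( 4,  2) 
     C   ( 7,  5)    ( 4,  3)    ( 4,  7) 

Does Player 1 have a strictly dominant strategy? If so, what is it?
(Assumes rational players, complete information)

No strictly dominant strategy exists for Player 1

Work:
A strategy strictly dominates another if it gives a strictly higher payoff against every opponent action. Compare each pair of P1's strategies column-by-column:
  A vs B: [6 vs 4, 4 vs 7, 1 vs 4] → A does not strictly dominate B (column Y: 4 ≤ 7)
  A vs C: [6 vs 7, 4 vs 4, 1 vs 4] → A does not strictly dominate C (column X: 6 ≤ 7)
  B vs A: [4 vs 6, 7 vs 4, 4 vs 1] → B does not strictly dominate A (column X: 4 ≤ 6)
  B vs C: [4 vs 7, 7 vs 4, 4 vs 4] → B does not strictly dominate C (column X: 4 ≤ 7)
  C vs A: [7 vs 6, 4 vs 4, 4 vs 1] → C does not strictly dominate A (column Y: 4 ≤ 4)
  C vs B: [7 vs 4, 4 vs 7, 4 vs 4] → C does not strictly dominate B (column Y: 4 ≤ 7)
No single strategy strictly dominates all others → no strictly dominant strategy.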